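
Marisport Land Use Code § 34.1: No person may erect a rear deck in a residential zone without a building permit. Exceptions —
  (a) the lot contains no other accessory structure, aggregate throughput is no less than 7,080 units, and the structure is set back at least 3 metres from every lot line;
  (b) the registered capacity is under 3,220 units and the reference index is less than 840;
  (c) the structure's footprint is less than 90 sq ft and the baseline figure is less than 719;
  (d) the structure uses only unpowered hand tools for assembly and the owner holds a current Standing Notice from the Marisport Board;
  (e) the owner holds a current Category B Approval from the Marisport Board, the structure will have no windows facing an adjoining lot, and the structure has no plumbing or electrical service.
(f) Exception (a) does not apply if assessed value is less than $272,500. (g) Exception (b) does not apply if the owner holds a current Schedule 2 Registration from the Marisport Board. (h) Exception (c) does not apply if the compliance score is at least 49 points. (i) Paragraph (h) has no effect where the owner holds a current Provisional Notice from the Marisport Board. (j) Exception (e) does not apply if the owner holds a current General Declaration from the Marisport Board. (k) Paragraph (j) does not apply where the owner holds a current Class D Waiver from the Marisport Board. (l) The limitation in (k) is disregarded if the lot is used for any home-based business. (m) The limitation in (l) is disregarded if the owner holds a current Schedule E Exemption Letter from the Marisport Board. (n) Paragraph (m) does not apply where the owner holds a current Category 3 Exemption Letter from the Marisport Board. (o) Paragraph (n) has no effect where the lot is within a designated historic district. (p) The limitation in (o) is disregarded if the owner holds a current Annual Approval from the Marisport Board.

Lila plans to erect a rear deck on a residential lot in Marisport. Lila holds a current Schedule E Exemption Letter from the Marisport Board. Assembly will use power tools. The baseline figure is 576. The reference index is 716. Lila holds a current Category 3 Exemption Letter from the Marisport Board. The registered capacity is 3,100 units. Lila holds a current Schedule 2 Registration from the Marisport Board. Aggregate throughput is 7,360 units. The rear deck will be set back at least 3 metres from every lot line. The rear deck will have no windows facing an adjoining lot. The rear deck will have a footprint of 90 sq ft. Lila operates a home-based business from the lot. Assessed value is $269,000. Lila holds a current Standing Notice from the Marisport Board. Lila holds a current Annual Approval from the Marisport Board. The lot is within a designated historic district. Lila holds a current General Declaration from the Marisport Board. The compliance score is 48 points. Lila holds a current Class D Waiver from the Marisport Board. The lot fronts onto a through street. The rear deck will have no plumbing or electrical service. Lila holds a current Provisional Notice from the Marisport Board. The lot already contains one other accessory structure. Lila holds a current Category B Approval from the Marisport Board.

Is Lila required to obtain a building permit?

Exception (a) does not apply: the lot already has another accessory structure.
Exception (b) is satisfied on its face — the registered capacity is 3,100 units, under the 3,220 units limit; the reference index is 716, less than the 840 limit. However, paragraph (g) must be considered: (g) operates against (b): a current Schedule 2 Registration is held. Exception (b) does not apply.
Exception (c) requires that the structure's footprint is less than 90 sq ft; but the structure's footprint is 90 sq ft, not less than 90 sq ft, so (c) is unavailable.
Exception (d) requires that the structure uses only unpowered hand tools for assembly; but assembly uses power tools, so (d) is unavailable.
Exception (e)'s conditions are all satisfied: a current Category B Approval is held; no windows face an adjoining lot; there is no plumbing or electrical service. But: (j) is engaged — a current General Declaration is held. (k) would limit (j) — a current Class D Waiver is held — but (l) sets (k) aside: (l) operates against (k): a home-based business operates on the lot. (m) applies (a current Schedule E Exemption Letter is held), but yields to (n): (n) operates — a current Category 3 Exemption Letter is held. (o) applies (the lot is in a historic district), but is set aside by (p): (p) operates — a current Annual Approval is held. So (e) is unavailable.
No exception is made out. Lila falls within the general rule.

Yes — Lila must obtain a building permit.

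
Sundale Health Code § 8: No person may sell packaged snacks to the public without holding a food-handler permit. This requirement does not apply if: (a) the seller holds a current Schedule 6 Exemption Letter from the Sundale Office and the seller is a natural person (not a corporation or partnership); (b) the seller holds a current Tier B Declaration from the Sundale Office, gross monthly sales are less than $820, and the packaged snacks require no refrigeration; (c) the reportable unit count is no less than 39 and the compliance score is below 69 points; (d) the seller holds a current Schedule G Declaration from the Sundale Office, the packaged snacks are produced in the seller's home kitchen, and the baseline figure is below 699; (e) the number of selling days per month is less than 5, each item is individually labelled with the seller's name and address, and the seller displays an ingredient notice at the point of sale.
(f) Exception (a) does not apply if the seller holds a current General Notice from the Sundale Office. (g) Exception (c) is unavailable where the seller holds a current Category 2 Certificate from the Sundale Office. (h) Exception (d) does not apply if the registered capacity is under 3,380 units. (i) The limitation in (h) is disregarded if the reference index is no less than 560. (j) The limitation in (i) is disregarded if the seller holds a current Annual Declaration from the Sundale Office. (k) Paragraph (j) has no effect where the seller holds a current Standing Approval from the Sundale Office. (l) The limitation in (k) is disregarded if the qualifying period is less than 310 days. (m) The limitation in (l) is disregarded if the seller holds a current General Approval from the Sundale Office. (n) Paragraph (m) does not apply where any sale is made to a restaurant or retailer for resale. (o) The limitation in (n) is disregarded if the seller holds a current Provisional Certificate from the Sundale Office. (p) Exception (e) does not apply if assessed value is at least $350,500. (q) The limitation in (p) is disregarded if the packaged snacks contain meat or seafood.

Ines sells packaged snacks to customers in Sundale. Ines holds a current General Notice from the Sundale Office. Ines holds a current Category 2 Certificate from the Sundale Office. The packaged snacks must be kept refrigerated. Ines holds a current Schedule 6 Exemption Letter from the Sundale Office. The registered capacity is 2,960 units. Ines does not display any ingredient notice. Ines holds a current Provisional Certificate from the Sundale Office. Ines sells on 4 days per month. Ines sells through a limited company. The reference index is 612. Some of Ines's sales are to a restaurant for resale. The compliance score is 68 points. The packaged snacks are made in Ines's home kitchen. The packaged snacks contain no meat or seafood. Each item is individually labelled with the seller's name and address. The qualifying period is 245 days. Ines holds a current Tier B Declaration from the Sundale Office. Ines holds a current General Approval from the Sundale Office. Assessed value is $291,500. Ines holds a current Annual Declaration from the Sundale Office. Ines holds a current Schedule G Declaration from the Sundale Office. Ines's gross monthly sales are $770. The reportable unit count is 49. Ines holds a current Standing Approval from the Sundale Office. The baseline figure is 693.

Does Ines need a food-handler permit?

Exception (a) does not apply: the seller operates through a limited company.
Exception (b) does not apply: the packaged snacks require refrigeration.
All of (c)'s requirements are met (the reportable unit count is 49, meeting the 39 threshold; the compliance score is 68 points, below the 69 points limit). But: (g) operates against (c): a current Category 2 Certificate is held. (c) is therefore removed.
Exception (d)'s conditions are all satisfied: a current Schedule G Declaration is held; the packaged snacks are home-kitchen produced; the baseline figure is 693, below the 699 limit. Under paragraphs (h)–(o): (h) would limit (d) — the registered capacity is 2,960 units, under the 3,380 units limit — but (i) sets (h) aside: (i) operates — the reference index is 612, meeting the 560 threshold. (j) is engaged (a current Annual Declaration is held), but yields to (k): (k) operates against (j): a current Standing Approval is held. (l) applies (the qualifying period is 245 days, less than the 310 days limit), but is overridden by (m): (m) operates against (l): a current General Approval is held. (n) would limit (m) — some sales are to a restaurant for resale — but (o) sets (n) aside: (o) is triggered — a current Provisional Certificate is held. So (d) applies.
Exception (e) requires that the seller displays an ingredient notice at the point of sale; but no ingredient notice is displayed, so (e) is unavailable.

No — exception (d) applies; Ines is not required to hold a food-handler permit.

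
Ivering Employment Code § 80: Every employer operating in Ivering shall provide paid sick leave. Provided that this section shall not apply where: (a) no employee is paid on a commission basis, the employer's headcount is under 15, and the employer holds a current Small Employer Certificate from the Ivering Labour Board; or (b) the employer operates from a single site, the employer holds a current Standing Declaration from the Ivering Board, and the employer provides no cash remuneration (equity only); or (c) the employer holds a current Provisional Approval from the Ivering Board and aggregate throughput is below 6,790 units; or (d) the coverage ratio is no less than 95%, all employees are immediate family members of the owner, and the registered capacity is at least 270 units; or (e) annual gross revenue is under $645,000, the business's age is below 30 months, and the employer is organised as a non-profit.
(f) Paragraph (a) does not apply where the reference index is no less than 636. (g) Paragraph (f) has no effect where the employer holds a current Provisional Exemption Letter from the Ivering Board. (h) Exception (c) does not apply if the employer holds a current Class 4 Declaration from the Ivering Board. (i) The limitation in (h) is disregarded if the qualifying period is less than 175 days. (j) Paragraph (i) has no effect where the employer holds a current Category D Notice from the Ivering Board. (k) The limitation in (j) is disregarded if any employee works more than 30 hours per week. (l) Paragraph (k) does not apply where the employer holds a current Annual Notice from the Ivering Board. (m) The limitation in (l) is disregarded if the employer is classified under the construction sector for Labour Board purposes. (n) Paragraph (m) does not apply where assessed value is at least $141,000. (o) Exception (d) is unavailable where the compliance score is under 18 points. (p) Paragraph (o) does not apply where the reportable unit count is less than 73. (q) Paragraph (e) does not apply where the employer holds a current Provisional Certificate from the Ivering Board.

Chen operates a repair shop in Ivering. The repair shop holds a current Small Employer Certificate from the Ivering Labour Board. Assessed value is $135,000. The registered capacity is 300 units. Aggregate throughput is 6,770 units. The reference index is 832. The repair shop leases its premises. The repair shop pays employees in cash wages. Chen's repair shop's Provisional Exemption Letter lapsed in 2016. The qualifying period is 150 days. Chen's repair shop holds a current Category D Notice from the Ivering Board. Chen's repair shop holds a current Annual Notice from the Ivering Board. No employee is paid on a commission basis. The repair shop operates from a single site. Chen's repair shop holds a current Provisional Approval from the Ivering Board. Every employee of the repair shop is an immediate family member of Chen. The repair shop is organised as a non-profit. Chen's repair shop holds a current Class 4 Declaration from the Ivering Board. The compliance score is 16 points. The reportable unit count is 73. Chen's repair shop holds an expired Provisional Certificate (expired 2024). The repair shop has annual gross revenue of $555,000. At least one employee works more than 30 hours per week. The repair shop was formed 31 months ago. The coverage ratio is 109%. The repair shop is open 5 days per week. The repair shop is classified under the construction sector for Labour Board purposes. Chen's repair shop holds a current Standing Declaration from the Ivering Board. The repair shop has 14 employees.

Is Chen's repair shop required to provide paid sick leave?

No — exception (c) applies; Chen's repair shop is not required to provide paid sick leave.

All of (a)'s requirements are met (no employee is paid on commission; the employer's headcount is 14, under the 15 limit; a current Small Employer Certificate is held). However, paragraphs (f)–(g) must be considered: (f) applies — the reference index is 832, meeting the 636 threshold. (g), which would lift (f), is inapplicable — no current Provisional Exemption Letter is held. (a) is therefore removed.
Exception (b) fails — employees are paid cash wages.
All of (c)'s requirements are met (a current Provisional Approval is held; aggregate throughput is 6,770 units, below the 6,790 units limit). Under paragraphs (h)–(n): (h) would limit (c) — a current Class 4 Declaration is held — but (i) sets (h) aside: (i) is triggered — the qualifying period is 150 days, less than the 175 days limit. (j) would limit (i) — a current Category D Notice is held — but (k) sets (j) aside: (k) is engaged — at least one employee exceeds 30 hours/week. (l) is engaged (a current Annual Notice is held), but is set aside by (m): (m) is triggered — the repair shop is classified under the construction sector. (n) is not engaged (assessed value is $135,000, short of $141,000), so (m) stands. (c) remains available.
All of (d)'s requirements are met (the coverage ratio is 109%, meeting the 95% threshold; every employee is an immediate family member; the registered capacity is 300 units, meeting the 270 units threshold). But applying paragraphs (o)–(p): (o) operates against (d): the compliance score is 16 points, under the 18 points limit. (p), which would lift (o), is not triggered — the reportable unit count is 73, not less than 73. (d) is therefore removed.
Exception (e) fails — the business's age is 31 months, not below 30 months.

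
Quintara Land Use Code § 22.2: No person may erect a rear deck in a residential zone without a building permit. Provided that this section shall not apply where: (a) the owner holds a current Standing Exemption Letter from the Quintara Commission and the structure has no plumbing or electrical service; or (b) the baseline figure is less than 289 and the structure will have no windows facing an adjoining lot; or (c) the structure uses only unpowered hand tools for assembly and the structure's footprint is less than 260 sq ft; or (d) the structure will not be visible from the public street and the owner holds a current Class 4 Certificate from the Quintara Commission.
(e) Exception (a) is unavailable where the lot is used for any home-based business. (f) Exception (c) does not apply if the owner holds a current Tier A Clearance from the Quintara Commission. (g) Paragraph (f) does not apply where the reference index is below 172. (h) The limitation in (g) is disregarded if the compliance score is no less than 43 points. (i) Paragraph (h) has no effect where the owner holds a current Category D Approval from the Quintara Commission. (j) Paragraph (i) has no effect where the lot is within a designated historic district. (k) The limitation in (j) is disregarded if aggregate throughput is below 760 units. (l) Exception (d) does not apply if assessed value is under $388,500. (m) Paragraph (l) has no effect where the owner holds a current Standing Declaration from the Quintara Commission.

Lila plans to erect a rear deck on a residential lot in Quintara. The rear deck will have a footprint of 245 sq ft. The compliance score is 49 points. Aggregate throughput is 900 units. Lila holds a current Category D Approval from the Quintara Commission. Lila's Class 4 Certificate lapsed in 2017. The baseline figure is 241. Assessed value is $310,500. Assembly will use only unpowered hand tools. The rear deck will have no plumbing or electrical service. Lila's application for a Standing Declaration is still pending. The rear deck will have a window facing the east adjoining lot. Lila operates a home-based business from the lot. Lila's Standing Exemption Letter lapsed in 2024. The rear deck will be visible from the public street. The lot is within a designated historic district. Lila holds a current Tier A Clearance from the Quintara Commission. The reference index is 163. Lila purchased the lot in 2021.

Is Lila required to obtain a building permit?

Exception (a) requires that the owner holds a current Standing Exemption Letter from the Quintara Commission; but the Standing Exemption Letter is not current, so (a) is unavailable.
Exception (b) fails — a window faces an adjoining lot.
Exception (c): assembly uses only hand tools; the structure's footprint is 245 sq ft, less than the 260 sq ft limit — every condition holds. However, paragraphs (f)–(k) must be considered: (f) operates against (c): a current Tier A Clearance is held. (g) applies (the reference index is 163, below the 172 limit), but is displaced by (h): (h) is engaged — the compliance score is 49 points, meeting the 43 points threshold. (i) is engaged (a current Category D Approval is held), but yields to (j): (j) operates — the lot is in a historic district. (k) is inapplicable (aggregate throughput is 900 units, not below 760 units), so (j) stands. Exception (c) does not apply.
Exception (d) does not apply: the structure will be visible from the street.
None of the exceptions is available; § 22.2 applies in full.

Yes — Lila must obtain a building permit.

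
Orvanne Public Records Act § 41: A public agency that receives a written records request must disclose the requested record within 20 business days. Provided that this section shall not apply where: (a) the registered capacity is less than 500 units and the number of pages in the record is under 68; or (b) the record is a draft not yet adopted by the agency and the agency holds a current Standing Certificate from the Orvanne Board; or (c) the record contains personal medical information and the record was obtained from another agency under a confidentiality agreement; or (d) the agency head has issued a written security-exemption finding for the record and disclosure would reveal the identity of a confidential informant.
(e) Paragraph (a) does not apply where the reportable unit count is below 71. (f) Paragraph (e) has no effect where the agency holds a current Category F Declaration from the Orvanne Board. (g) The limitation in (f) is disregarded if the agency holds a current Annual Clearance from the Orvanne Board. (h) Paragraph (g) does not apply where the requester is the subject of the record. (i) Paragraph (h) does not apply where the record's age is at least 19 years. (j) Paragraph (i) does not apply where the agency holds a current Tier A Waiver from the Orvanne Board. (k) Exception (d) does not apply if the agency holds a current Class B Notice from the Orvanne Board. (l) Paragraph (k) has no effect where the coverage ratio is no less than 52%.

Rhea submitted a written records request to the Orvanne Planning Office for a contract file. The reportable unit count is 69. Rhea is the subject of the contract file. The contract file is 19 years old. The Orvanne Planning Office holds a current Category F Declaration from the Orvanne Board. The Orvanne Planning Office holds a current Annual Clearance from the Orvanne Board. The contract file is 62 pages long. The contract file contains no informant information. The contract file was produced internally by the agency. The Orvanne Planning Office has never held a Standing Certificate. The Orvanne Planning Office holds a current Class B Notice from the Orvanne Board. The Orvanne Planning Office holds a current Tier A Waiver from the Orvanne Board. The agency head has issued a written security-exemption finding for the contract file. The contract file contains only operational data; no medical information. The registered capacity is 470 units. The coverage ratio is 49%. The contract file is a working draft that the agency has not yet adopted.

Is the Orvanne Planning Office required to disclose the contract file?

No — exception (a) applies; the Orvanne Planning Office is not required to disclose the contract file.

All of (a)'s requirements are met (the registered capacity is 470 units, less than the 500 units limit; the number of pages in the record is 62, under the 68 limit). Applying paragraphs (e)–(j): (e) is triggered (the reportable unit count is 69, below the 71 limit), but is overridden by (f): (f) operates against (e): a current Category F Declaration is held. (g) operates (a current Annual Clearance is held), but yields to (h): (h) applies — Rhea is the subject of the contract file. (i) would limit (h) — the record's age is 19 years, meeting the 19 years threshold — but (j) sets (i) aside: (j) operates against (i): a current Tier A Waiver is held. Exception (a) stands.
Exception (b) does not apply: no current Standing Certificate is held.
Exception (c) requires that the record contains personal medical information; but the contract file contains only operational data, so (c) is unavailable.
Exception (d) fails — the contract file contains no informant information.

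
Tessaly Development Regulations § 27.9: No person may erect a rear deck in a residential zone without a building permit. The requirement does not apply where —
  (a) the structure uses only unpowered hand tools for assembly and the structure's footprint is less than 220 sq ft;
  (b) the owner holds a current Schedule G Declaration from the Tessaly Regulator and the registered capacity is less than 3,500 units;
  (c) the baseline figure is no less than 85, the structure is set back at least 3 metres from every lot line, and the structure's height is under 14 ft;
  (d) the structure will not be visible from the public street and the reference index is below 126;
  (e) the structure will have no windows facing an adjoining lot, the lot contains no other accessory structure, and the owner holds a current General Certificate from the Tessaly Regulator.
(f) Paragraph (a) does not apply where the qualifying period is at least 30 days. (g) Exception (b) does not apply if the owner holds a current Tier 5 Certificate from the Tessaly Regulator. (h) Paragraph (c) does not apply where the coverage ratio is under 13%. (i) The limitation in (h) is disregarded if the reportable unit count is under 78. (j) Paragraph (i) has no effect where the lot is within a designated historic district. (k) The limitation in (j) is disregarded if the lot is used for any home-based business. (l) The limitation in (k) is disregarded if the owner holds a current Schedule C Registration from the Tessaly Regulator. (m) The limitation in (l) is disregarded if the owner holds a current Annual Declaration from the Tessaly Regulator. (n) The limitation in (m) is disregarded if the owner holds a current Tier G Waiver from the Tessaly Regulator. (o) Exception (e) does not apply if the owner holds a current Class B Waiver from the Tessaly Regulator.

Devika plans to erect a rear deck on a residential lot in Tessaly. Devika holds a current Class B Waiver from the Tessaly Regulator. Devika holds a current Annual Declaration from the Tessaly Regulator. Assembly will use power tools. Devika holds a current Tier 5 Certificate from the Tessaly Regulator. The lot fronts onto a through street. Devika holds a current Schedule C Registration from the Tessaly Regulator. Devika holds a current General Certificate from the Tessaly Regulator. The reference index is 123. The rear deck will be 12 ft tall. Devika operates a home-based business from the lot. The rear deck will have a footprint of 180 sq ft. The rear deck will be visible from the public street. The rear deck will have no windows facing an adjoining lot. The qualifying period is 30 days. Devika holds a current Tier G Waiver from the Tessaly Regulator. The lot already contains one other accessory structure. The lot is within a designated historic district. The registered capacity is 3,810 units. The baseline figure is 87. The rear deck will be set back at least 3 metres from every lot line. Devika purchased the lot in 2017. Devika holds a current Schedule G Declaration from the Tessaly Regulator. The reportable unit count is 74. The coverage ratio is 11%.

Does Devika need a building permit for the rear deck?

Yes — Devika must obtain a building permit.

Exception (a) requires that the structure uses only unpowered hand tools for assembly; but assembly uses power tools, so (a) is unavailable.
Exception (b) fails — the registered capacity is 3,810 units, not less than 3,500 units.
Exception (c) is satisfied on its face — the baseline figure is 87, meeting the 85 threshold; the setback is at least 3 m on every side; the structure's height is 12 ft, under the 14 ft limit. But applying paragraphs (h)–(n): (h) operates against (c): the coverage ratio is 11%, under the 13% limit. (i) would limit (h) — the reportable unit count is 74, under the 78 limit — but (j) sets (i) aside: (j) operates against (i): the lot is in a historic district. (k) is engaged (a home-based business operates on the lot), but is set aside by (l): (l) is engaged — a current Schedule C Registration is held. (m) is triggered (a current Annual Declaration is held), but is overridden by (n): (n) operates — a current Tier G Waiver is held. Exception (c) does not apply.
Exception (d) fails — the structure will be visible from the street.
Exception (e) fails — the lot already has another accessory structure.
No exception displaces § 27.9.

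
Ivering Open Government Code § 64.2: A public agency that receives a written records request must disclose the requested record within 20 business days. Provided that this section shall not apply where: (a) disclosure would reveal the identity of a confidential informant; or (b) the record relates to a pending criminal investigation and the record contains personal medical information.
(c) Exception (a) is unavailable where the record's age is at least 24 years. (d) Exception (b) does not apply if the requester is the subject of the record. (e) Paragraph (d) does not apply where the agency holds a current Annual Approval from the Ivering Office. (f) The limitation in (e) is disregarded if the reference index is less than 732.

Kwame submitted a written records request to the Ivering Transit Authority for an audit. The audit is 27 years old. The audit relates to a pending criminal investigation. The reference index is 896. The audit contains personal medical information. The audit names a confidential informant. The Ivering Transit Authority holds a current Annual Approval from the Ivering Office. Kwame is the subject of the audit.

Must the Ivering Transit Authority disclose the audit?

No — exception (b) applies; the Ivering Transit Authority is not required to disclose the audit.

Exception (a)'s conditions are all satisfied: the audit names a confidential informant. But applying paragraph (c): (c) is engaged — the record's age is 27 years, meeting the 24 years threshold. So (a) is unavailable.
Exception (b)'s conditions are all satisfied: the audit relates to a pending investigation; the audit contains personal medical information. As to paragraphs (d)–(f): (d) would limit (b) — Kwame is the subject of the audit — but (e) sets (d) aside: (e) operates against (d): a current Annual Approval is held. (f) is not triggered (the reference index is 896, not less than 732), so (e) stands. So (b) applies.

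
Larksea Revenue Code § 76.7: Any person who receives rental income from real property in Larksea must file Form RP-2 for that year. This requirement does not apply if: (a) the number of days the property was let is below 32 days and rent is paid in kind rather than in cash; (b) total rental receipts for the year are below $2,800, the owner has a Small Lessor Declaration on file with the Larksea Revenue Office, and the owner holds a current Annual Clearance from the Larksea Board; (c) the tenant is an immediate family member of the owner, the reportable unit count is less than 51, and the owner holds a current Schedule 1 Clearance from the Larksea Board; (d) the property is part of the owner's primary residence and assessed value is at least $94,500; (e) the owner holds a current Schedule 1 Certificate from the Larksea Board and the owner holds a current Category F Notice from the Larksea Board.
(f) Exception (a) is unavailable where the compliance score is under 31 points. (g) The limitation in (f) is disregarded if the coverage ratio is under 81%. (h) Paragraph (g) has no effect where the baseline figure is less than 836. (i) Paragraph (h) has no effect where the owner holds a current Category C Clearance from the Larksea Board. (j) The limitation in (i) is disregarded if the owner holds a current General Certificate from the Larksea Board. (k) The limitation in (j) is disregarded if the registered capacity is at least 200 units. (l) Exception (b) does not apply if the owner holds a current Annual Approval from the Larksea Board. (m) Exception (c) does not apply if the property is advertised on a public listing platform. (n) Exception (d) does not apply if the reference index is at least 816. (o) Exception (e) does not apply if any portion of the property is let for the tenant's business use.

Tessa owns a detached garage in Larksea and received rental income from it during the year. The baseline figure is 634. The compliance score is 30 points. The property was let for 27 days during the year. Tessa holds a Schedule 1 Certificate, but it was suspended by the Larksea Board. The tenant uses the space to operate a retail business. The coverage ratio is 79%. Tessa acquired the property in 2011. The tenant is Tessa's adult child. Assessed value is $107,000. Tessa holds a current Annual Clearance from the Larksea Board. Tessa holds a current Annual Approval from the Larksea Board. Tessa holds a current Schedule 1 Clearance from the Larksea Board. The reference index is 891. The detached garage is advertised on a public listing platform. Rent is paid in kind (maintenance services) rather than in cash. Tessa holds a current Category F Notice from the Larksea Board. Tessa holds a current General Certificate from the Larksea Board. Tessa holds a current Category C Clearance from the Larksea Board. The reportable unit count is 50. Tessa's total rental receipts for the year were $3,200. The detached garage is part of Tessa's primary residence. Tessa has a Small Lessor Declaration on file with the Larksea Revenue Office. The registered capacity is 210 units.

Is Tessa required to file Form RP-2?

Exception (a): the number of days the property was let is 27 days, below the 32 days limit; rent is paid in kind — every condition holds. Under paragraphs (f)–(k): (f) is triggered (the compliance score is 30 points, under the 31 points limit), but is itself disapplied by (g): (g) operates against (f): the coverage ratio is 79%, under the 81% limit. (h) applies (the baseline figure is 634, less than the 836 limit), but is set aside by (i): (i) is engaged — a current Category C Clearance is held. (j) would limit (i) — a current General Certificate is held — but (k) sets (j) aside: (k) operates against (j): the registered capacity is 210 units, meeting the 200 units threshold. So (a) applies.
Exception (b) does not apply: total rental receipts for the year are $3,200, not below $2,800.
Exception (c)'s conditions are all satisfied: the tenant is an immediate family member; the reportable unit count is 50, less than the 51 limit; a current Schedule 1 Clearance is held. However, paragraph (m) must be considered: (m) applies — the property is publicly advertised. (c) is therefore removed.
Exception (d)'s conditions are all satisfied: the detached garage is part of the primary residence; assessed value is $107,000, meeting the $94,500 threshold. But applying paragraph (n): (n) operates against (d): the reference index is 891, meeting the 816 threshold. So (d) is unavailable.
Exception (e) requires that the owner holds a current Schedule 1 Certificate from the Larksea Board; but there is no Schedule 1 Certificate in force, so (e) is unavailable.

No — exception (a) applies; Tessa is not required to file Form RP-2.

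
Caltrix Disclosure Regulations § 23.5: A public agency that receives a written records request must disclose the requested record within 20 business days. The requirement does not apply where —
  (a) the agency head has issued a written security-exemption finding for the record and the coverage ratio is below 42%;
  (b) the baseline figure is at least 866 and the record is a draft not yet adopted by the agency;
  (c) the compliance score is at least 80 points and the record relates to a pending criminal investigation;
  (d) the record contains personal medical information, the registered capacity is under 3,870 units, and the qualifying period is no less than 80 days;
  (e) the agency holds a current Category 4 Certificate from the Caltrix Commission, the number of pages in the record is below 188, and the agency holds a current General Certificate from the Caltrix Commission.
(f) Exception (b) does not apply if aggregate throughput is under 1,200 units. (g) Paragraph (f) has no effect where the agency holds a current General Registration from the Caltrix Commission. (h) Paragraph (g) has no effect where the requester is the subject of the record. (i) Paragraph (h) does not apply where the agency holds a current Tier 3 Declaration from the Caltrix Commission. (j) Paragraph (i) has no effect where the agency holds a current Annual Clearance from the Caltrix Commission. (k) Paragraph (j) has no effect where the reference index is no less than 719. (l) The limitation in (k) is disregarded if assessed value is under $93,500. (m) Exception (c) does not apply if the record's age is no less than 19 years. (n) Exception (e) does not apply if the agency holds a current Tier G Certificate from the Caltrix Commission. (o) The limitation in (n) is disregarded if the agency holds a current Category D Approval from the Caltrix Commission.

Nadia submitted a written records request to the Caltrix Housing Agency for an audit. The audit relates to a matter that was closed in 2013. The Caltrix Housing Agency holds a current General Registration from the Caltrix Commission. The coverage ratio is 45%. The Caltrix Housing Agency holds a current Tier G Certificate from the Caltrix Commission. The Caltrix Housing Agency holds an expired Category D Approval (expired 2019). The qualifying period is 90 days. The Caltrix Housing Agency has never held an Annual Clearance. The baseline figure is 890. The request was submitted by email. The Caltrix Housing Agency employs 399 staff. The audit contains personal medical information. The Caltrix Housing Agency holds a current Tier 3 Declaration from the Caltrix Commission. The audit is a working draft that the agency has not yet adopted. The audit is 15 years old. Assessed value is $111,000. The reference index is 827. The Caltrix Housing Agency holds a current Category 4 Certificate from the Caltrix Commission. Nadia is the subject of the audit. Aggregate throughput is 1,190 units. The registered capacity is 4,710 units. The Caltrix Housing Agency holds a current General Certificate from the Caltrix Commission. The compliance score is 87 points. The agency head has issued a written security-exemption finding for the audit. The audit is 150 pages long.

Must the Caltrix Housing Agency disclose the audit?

No — exception (b) applies; the Caltrix Housing Agency is not required to disclose the audit.

Exception (a) does not apply: the coverage ratio is 45%, not below 42%.
All of (b)'s requirements are met (the baseline figure is 890, meeting the 866 threshold; the audit is an unadopted draft). Considering the limiting provisions: (f) would limit (b) — aggregate throughput is 1,190 units, under the 1,200 units limit — but (g) sets (f) aside: (g) operates against (f): a current General Registration is held. (h) is engaged (Nadia is the subject of the audit), but is overridden by (i): (i) is triggered — a current Tier 3 Declaration is held. (j), which would lift (i), is not triggered — there is no Annual Clearance in force. (b) remains available.
Exception (c) does not apply: the audit relates to a closed matter.
Exception (d) does not apply: the registered capacity is 4,710 units, not under 3,870 units.
Exception (e) is satisfied on its face — a current Category 4 Certificate is held; the number of pages in the record is 150, below the 188 limit; a current General Certificate is held. But applying paragraphs (n)–(o): (n) operates against (e): a current Tier G Certificate is held. (o), which would lift (n), is not engaged — there is no Category D Approval in force. (e) is therefore removed.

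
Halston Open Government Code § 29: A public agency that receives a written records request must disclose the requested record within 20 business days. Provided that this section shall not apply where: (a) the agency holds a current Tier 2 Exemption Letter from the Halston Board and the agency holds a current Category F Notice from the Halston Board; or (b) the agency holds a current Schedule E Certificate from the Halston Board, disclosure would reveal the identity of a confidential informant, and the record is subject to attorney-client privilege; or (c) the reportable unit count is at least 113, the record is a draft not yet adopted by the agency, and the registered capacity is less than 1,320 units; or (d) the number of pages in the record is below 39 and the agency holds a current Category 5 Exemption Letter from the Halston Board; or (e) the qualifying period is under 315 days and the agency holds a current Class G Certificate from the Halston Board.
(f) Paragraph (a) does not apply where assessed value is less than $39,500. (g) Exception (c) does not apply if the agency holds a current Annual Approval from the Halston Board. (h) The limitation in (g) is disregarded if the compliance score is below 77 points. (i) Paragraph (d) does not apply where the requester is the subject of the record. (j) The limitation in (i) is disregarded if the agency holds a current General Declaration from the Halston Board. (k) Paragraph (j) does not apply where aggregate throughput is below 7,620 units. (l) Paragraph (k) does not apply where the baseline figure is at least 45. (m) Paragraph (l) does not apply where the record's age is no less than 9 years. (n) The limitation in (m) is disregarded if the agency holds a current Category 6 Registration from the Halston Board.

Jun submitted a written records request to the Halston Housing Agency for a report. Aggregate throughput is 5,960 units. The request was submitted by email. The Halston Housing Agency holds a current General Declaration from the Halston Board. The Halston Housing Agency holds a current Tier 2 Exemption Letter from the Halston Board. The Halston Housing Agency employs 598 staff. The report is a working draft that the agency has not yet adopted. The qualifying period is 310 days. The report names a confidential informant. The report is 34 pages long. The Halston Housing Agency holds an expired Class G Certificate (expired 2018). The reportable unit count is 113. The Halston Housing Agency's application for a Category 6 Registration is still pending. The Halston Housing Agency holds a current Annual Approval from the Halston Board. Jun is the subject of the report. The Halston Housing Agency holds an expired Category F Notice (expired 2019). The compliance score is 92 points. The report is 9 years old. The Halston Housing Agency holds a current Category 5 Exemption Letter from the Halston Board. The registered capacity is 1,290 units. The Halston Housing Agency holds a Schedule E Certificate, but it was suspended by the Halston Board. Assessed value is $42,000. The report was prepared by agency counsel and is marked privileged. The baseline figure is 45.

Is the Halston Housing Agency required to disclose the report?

Exception (a) fails — the Category F Notice is not current.
Exception (b) does not apply: there is no Schedule E Certificate in force.
Exception (c) is satisfied on its face — the reportable unit count is 113, meeting the 113 threshold; the report is an unadopted draft; the registered capacity is 1,290 units, less than the 1,320 units limit. Turning to paragraphs (g)–(h): (g) operates against (c): a current Annual Approval is held. (h), which would lift (g), is not triggered — the compliance score is 92 points, not below 77 points. So (c) is unavailable.
All of (d)'s requirements are met (the number of pages in the record is 34, below the 39 limit; a current Category 5 Exemption Letter is held). However, paragraphs (i)–(n) must be considered: (i) operates against (d): Jun is the subject of the report. (j) would limit (i) — a current General Declaration is held — but (k) sets (j) aside: (k) is triggered — aggregate throughput is 5,960 units, below the 7,620 units limit. (l) is triggered (the baseline figure is 45, meeting the 45 threshold), but is displaced by (m): (m) is engaged — the record's age is 9 years, meeting the 9 years threshold. (n) is inapplicable (no current Category 6 Registration is held), so (m) stands. So (d) is unavailable.
Exception (e) requires that the agency holds a current Class G Certificate from the Halston Board; but no current Class G Certificate is held, so (e) is unavailable.
None of the exceptions is available; § 29 applies in full.

Yes — the Halston Housing Agency must disclose the report.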